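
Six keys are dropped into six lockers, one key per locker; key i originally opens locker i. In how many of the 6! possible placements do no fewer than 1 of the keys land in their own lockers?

# with exactly i fixed is C(6,i)·!(6-i); sum over i=1..6:
  i=1: C(6,1)·!5 = 6·44 = 264
  i=2: C(6,2)·!4 = 15·9 = 135
  i=3: C(6,3)·!3 = 20·2 = 40
  i=4: C(6,4)·!2 = 15·1 = 15
  i=5: C(6,5)·!1 = 6·0 = 0
  i=6: C(6,6)·!0 = 1·1 = 1
Total = 455.

455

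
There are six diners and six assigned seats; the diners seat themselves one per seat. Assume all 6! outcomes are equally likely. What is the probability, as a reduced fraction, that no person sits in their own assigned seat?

53/144

Favorable outcomes: !6 = 265.
Total outcomes: 6! = 720.
Probability = 265/720 = 53/144.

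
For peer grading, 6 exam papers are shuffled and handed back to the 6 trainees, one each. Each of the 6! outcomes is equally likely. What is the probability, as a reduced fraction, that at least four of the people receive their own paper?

1/45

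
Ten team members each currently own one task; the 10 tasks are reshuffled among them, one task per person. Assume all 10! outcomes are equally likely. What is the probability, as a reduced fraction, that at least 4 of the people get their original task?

Favorable outcomes: Σ_{i≥4} C(10,i)·!(10-i) = 210·265 + 252·44 + 210·9 + 120·2 + 45·1 + 10·0 + 1·1 = 68914.
Total outcomes: 10! = 3628800.
Probability = 68914/3628800 = 34457/1814400.

34457/1814400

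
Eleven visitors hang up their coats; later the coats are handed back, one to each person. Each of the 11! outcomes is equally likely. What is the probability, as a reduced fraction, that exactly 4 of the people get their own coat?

103/6720

Favorable outcomes: C(11,4)·!7 = 330·1854 = 611820.
Total outcomes: 11! = 39916800.
Probability = 611820/39916800 = 103/6720.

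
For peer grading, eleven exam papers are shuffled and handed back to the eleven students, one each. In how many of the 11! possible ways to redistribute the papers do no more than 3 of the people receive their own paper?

39158866

# with exactly i fixed is C(11,i)·!(11-i); sum over i=0..3:
  i=0: C(11,0)·!11 = 1·14684570 = 14684570
  i=1: C(11,1)·!10 = 11·1334961 = 14684571
  i=2: C(11,2)·!9 = 55·133496 = 7342280
  i=3: C(11,3)·!8 = 165·14833 = 2447445
Total = 39158866.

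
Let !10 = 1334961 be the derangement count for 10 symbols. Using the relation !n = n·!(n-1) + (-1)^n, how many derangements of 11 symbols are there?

14684570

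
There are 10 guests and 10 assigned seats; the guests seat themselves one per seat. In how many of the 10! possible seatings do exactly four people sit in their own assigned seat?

55650

Choose which 4 of the 10 are fixed: C(10,4) = 210.
The other 6 form a derangement: !6 = 265.
Total: 210 × 265 = 55650.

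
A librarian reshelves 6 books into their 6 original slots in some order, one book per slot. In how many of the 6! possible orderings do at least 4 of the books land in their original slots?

Sum C(6,i)·!(6-i) for i = 4..6:
  i=4: C(6,4)·!2 = 15·1 = 15
  i=5: C(6,5)·!1 = 6·0 = 0
  i=6: C(6,6)·!0 = 1·1 = 1
Total = 16.

16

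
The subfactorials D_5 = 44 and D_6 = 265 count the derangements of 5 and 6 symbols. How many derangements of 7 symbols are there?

D_7 = (7-1)·(D_6 + D_5) = 6·(265 + 44) = 6·309 = 1854.

1854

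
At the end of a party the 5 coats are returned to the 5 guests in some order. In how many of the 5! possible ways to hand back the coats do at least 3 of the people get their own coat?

11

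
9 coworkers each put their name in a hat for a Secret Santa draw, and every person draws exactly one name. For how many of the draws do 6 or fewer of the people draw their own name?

Sum C(9,i)·!(9-i) for i = 0..6:
  i=0: C(9,0)·!9 = 1·133496 = 133496
  i=1: C(9,1)·!8 = 9·14833 = 133497
  i=2: C(9,2)·!7 = 36·1854 = 66744
  i=3: C(9,3)·!6 = 84·265 = 22260
  i=4: C(9,4)·!5 = 126·44 = 5544
  i=5: C(9,5)·!4 = 126·9 = 1134
  i=6: C(9,6)·!3 = 84·2 = 168
Total = 362843.

362843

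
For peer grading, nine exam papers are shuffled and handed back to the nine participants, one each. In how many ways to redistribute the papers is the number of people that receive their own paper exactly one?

133497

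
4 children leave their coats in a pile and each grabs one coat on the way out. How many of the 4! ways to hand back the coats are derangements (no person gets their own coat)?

!4 is the nearest integer to 4!/e.
4! = 24, and 24/e ≈ 8.83, so !4 = 9.

9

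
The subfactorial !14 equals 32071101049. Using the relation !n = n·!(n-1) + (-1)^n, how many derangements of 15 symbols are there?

481066515734

!15 = 15·32071101049 - 1 = 481066515734.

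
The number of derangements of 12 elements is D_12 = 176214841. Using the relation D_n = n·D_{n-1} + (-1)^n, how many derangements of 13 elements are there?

2290792932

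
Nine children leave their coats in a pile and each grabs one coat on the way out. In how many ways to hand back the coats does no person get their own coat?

133496

By inclusion-exclusion, !9 = Σ (-1)^k · 9!/k! for k=0..9
= 9! - 9!/1! + 9!/2! - 9!/3! + 9!/4! - 9!/5! + 9!/6! - 9!/7! + 9!/8! - 9!/9!
= 362880 - 362880 + 181440 - 60480 + 15120 - 3024 + 504 - 72 + 9 - 1
= 133496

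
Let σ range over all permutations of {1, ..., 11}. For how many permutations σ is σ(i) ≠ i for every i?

14684570

Recurrence: !11 = 11·!10 + (-1)^11.
!11 = 11·1334961 - 1 = 14684570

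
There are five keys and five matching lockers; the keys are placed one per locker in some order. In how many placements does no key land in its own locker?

44

!5 is the nearest integer to 5!/e.
5! = 120, and 120/e ≈ 44.15, so !5 = 44.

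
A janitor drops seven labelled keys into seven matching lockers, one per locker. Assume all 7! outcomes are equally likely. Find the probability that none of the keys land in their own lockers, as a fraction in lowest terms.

103/280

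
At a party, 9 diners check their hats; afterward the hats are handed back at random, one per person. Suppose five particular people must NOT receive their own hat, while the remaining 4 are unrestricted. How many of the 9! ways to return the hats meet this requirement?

Let A_j be the event that the j-th constrained one is fixed. By inclusion-exclusion over the 5 events:
Σ_{j=0}^{5} (-1)^j C(5,j)(9-j)!
= C(5,0)·9! - C(5,1)·8! + C(5,2)·7! - C(5,3)·6! + C(5,4)·5! - C(5,5)·4!
= 362880 - 201600 + 50400 - 7200 + 600 - 24
= 205056

205056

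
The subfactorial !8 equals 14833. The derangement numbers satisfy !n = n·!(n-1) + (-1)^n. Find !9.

133496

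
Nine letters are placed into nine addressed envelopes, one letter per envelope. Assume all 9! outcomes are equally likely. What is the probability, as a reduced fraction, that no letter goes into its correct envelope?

16687/45360

Favorable outcomes: !9 = 133496.
Total outcomes: 9! = 362880.
Probability = 133496/362880 = 16687/45360.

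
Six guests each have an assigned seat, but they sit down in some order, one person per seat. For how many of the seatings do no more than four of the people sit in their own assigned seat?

719

Sum C(6,i)·!(6-i) for i = 0..4:
  i=0: C(6,0)·!6 = 1·265 = 265
  i=1: C(6,1)·!5 = 6·44 = 264
  i=2: C(6,2)·!4 = 15·9 = 135
  i=3: C(6,3)·!3 = 20·2 = 40
  i=4: C(6,4)·!2 = 15·1 = 15
Total = 719.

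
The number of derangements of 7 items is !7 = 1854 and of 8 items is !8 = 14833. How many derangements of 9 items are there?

133496

!9 = (9-1)·(!8 + !7) = 8·(14833 + 1854) = 8·16687 = 133496.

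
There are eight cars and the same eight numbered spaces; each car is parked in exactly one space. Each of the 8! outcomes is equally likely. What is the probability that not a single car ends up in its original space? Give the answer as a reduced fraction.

Favorable outcomes: !8 = 14833.
Total outcomes: 8! = 40320.
Probability = 14833/40320 = 2119/5760.

2119/5760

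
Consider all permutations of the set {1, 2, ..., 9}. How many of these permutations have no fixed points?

By inclusion-exclusion, !9 = Σ (-1)^k · 9!/k! for k=0..9
= 9! - 9!/1! + 9!/2! - 9!/3! + 9!/4! - 9!/5! + 9!/6! - 9!/7! + 9!/8! - 9!/9!
= 362880 - 362880 + 181440 - 60480 + 15120 - 3024 + 504 - 72 + 9 - 1
= 133496

133496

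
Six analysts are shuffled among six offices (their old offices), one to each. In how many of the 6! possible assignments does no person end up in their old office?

265

!6 is the nearest integer to 6!/e.
6! = 720, and 720/e ≈ 264.87, so !6 = 265.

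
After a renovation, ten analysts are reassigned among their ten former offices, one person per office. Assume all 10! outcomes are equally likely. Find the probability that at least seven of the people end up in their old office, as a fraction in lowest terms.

Favorable outcomes: Σ_{i≥7} C(10,i)·!(10-i) = 120·2 + 45·1 + 10·0 + 1·1 = 286.
Total outcomes: 10! = 3628800.
Probability = 286/3628800 = 143/1814400.

143/1814400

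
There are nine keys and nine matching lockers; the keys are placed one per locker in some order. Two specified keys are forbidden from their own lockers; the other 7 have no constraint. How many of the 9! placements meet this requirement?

287280

Let A_j be the event that the j-th constrained one is fixed. By inclusion-exclusion over the 2 events:
Σ_{j=0}^{2} (-1)^j C(2,j)(9-j)!
= C(2,0)·9! - C(2,1)·8! + C(2,2)·7!
= 362880 - 80640 + 5040
= 287280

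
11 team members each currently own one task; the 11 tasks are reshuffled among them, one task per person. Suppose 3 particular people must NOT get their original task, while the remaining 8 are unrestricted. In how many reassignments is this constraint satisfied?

Inclusion-exclusion on the 3 forbidden self-matches:
Σ_{j=0}^{3} (-1)^j C(3,j)(11-j)!
= C(3,0)·11! - C(3,1)·10! + C(3,2)·9! - C(3,3)·8!
= 39916800 - 10886400 + 1088640 - 40320
= 30078720

30078720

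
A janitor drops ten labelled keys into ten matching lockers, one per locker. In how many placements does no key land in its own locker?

The subfactorial !10 = [10!/e] (nearest integer).
10! = 3628800, and 3628800/e ≈ 1334960.92, so !10 = 1334961.

1334961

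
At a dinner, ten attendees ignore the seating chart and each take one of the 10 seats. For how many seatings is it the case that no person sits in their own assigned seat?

!10 is the nearest integer to 10!/e.
10! = 3628800, and 3628800/e ≈ 1334960.92, so !10 = 1334961.

1334961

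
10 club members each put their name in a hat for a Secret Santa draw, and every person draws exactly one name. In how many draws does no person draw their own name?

1334961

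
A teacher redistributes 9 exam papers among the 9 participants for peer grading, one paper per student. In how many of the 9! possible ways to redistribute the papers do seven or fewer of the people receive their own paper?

362879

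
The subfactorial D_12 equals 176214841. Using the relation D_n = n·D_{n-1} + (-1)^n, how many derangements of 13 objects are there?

2290792932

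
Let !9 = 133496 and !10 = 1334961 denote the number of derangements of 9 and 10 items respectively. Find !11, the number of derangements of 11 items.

14684570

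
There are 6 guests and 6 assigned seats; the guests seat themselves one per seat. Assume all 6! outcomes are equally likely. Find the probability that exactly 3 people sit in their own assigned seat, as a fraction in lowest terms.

Favorable outcomes: C(6,3)·!3 = 20·2 = 40.
Total outcomes: 6! = 720.
Probability = 40/720 = 1/18.

1/18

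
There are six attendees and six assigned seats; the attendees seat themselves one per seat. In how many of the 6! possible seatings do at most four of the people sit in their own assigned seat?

# with exactly i fixed is C(6,i)·!(6-i); sum over i=0..4:
  i=0: C(6,0)·!6 = 1·265 = 265
  i=1: C(6,1)·!5 = 6·44 = 264
  i=2: C(6,2)·!4 = 15·9 = 135
  i=3: C(6,3)·!3 = 20·2 = 40
  i=4: C(6,4)·!2 = 15·1 = 15
Total = 719.

719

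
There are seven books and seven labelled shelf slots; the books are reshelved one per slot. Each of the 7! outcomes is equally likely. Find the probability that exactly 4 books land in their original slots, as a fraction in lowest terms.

Favorable outcomes: C(7,4)·!3 = 35·2 = 70.
Total outcomes: 7! = 5040.
Probability = 70/5040 = 1/72.

1/72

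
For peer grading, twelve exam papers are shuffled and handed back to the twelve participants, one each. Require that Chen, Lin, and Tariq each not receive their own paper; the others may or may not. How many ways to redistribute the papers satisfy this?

369774720

Let A_j be the event that the j-th constrained one is fixed. By inclusion-exclusion over the 3 events:
Σ_{j=0}^{3} (-1)^j C(3,j)(12-j)!
= C(3,0)·12! - C(3,1)·11! + C(3,2)·10! - C(3,3)·9!
= 479001600 - 119750400 + 10886400 - 362880
= 369774720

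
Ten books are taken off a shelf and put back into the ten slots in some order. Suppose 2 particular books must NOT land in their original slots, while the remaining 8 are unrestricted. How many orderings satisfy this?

2943360

Inclusion-exclusion on the 2 forbidden self-matches:
Σ_{j=0}^{2} (-1)^j C(2,j)(10-j)!
= C(2,0)·10! - C(2,1)·9! + C(2,2)·8!
= 3628800 - 725760 + 40320
= 2943360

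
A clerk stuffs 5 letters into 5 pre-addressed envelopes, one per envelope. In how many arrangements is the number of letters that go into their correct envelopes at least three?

11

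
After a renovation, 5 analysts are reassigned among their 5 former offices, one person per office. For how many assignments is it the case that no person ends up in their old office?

44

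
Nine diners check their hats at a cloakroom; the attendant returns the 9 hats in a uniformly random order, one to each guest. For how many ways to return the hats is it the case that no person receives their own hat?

By inclusion-exclusion, !9 = Σ (-1)^k · 9!/k! for k=0..9
= 9! - 9!/1! + 9!/2! - 9!/3! + 9!/4! - 9!/5! + 9!/6! - 9!/7! + 9!/8! - 9!/9!
= 362880 - 362880 + 181440 - 60480 + 15120 - 3024 + 504 - 72 + 9 - 1
= 133496

133496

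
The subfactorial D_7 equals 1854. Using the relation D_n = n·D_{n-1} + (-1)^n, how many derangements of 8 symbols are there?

D_8 = 8·1854 + 1 = 14833.

14833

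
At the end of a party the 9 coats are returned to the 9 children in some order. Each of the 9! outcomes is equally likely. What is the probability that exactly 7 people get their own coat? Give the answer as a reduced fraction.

1/10080

Favorable outcomes: C(9,7)·!2 = 36·1 = 36.
Total outcomes: 9! = 362880.
Probability = 36/362880 = 1/10080.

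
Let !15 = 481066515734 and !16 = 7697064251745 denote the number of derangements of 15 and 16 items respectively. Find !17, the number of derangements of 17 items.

130850092279664

!17 = (17-1)·(!16 + !15) = 16·(7697064251745 + 481066515734) = 16·8178130767479 = 130850092279664.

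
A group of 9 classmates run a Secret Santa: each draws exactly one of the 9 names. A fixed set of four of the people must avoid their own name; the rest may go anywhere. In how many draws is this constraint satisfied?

Let A_j be the event that the j-th constrained one is fixed. By inclusion-exclusion over the 4 events:
Σ_{j=0}^{4} (-1)^j C(4,j)(9-j)!
= C(4,0)·9! - C(4,1)·8! + C(4,2)·7! - C(4,3)·6! + C(4,4)·5!
= 362880 - 161280 + 30240 - 2880 + 120
= 229080

229080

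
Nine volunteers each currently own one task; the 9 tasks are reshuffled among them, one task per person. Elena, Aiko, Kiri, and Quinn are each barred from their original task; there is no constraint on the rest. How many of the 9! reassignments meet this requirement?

229080

Let A_j be the event that the j-th constrained one is fixed. By inclusion-exclusion over the 4 events:
Σ_{j=0}^{4} (-1)^j C(4,j)(9-j)!
= C(4,0)·9! - C(4,1)·8! + C(4,2)·7! - C(4,3)·6! + C(4,4)·5!
= 362880 - 161280 + 30240 - 2880 + 120
= 229080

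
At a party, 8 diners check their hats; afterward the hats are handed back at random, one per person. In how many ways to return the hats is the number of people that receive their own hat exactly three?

Pick the 3 fixed positions: C(8,3) = 56 ways.
The remaining 5 must be deranged: !5 = 44.
Total: 56 × 44 = 2464.

2464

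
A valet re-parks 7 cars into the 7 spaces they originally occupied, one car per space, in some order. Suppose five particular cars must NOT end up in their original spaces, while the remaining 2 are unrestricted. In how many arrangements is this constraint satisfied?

Let A_j be the event that the j-th constrained one is fixed. By inclusion-exclusion over the 5 events:
Σ_{j=0}^{5} (-1)^j C(5,j)(7-j)!
= C(5,0)·7! - C(5,1)·6! + C(5,2)·5! - C(5,3)·4! + C(5,4)·3! - C(5,5)·2!
= 5040 - 3600 + 1200 - 240 + 30 - 2
= 2428

2428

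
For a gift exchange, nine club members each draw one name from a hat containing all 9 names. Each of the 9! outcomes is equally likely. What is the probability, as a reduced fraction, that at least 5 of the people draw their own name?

1339/362880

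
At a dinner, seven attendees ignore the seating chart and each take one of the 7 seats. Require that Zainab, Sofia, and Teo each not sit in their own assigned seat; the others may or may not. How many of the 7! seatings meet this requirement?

Inclusion-exclusion on the 3 forbidden self-matches:
Σ_{j=0}^{3} (-1)^j C(3,j)(7-j)!
= C(3,0)·7! - C(3,1)·6! + C(3,2)·5! - C(3,3)·4!
= 5040 - 2160 + 360 - 24
= 3216

3216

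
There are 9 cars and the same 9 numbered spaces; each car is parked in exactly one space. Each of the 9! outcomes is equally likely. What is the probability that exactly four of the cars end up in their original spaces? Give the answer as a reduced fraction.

11/720

Favorable outcomes: C(9,4)·!5 = 126·44 = 5544.
Total outcomes: 9! = 362880.
Probability = 5544/362880 = 11/720.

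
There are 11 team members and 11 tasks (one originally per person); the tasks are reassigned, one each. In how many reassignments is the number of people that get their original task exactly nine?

Pick the 9 fixed positions: C(11,9) = 55 ways.
The remaining 2 must be deranged: !2 = 1.
Total: 55 × 1 = 55.

55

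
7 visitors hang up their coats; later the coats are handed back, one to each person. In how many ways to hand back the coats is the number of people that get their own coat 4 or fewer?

5018

# with exactly i fixed is C(7,i)·!(7-i); sum over i=0..4:
  i=0: C(7,0)·!7 = 1·1854 = 1854
  i=1: C(7,1)·!6 = 7·265 = 1855
  i=2: C(7,2)·!5 = 21·44 = 924
  i=3: C(7,3)·!4 = 35·9 = 315
  i=4: C(7,4)·!3 = 35·2 = 70
Total = 5018.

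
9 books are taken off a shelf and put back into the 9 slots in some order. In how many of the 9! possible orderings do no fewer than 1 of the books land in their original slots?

Sum C(9,i)·!(9-i) for i = 1..9:
  i=1: C(9,1)·!8 = 9·14833 = 133497
  i=2: C(9,2)·!7 = 36·1854 = 66744
  i=3: C(9,3)·!6 = 84·265 = 22260
  i=4: C(9,4)·!5 = 126·44 = 5544
  i=5: C(9,5)·!4 = 126·9 = 1134
  i=6: C(9,6)·!3 = 84·2 = 168
  i=7: C(9,7)·!2 = 36·1 = 36
  i=8: C(9,8)·!1 = 9·0 = 0
  i=9: C(9,9)·!0 = 1·1 = 1
Total = 229384.

229384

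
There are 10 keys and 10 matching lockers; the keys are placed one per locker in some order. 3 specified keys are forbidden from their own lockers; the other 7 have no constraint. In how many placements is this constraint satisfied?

2656080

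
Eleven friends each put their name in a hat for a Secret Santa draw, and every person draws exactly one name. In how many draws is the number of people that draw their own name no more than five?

39893116

# with exactly i fixed is C(11,i)·!(11-i); sum over i=0..5:
  i=0: C(11,0)·!11 = 1·14684570 = 14684570
  i=1: C(11,1)·!10 = 11·1334961 = 14684571
  i=2: C(11,2)·!9 = 55·133496 = 7342280
  i=3: C(11,3)·!8 = 165·14833 = 2447445
  i=4: C(11,4)·!7 = 330·1854 = 611820
  i=5: C(11,5)·!6 = 462·265 = 122430
Total = 39893116.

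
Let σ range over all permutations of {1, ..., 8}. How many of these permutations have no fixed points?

14833

Recurrence: !8 = 7·(!7 + !6).
!8 = 7·(1854 + 265) = 7·2119 = 14833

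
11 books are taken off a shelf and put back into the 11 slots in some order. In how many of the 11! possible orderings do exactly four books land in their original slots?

611820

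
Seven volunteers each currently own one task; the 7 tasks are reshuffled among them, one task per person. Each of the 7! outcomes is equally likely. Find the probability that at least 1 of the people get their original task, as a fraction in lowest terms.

Favorable outcomes: Σ_{i≥1} C(7,i)·!(7-i) = 7·265 + 21·44 + 35·9 + 35·2 + 21·1 + 7·0 + 1·1 = 3186.
Total outcomes: 7! = 5040.
Probability = 3186/5040 = 177/280.

177/280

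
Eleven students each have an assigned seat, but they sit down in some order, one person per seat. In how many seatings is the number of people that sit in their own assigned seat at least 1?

Sum C(11,i)·!(11-i) for i = 1..11:
  i=1: C(11,1)·!10 = 11·1334961 = 14684571
  i=2: C(11,2)·!9 = 55·133496 = 7342280
  i=3: C(11,3)·!8 = 165·14833 = 2447445
  i=4: C(11,4)·!7 = 330·1854 = 611820
  i=5: C(11,5)·!6 = 462·265 = 122430
  i=6: C(11,6)·!5 = 462·44 = 20328
  i=7: C(11,7)·!4 = 330·9 = 2970
  i=8: C(11,8)·!3 = 165·2 = 330
  i=9: C(11,9)·!2 = 55·1 = 55
  i=10: C(11,10)·!1 = 11·0 = 0
  i=11: C(11,11)·!0 = 1·1 = 1
Total = 25232230.

25232230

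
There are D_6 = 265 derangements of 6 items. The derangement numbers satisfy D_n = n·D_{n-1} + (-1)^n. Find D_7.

1854

D_7 = 7·265 - 1 = 1854.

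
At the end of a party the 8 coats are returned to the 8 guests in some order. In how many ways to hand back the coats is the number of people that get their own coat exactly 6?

28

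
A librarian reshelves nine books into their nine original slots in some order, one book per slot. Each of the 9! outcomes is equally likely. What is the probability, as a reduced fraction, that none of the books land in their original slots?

16687/45360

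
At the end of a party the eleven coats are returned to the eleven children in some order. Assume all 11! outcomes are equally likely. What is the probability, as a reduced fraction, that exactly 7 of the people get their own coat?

Favorable outcomes: C(11,7)·!4 = 330·9 = 2970.
Total outcomes: 11! = 39916800.
Probability = 2970/39916800 = 1/13440.

1/13440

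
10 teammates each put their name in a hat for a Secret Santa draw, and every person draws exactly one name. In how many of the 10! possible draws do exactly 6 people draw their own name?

1890

Choose which 6 of the 10 are fixed: C(10,6) = 210.
The remaining 4 must be deranged: !4 = 9.
Total: 210 × 9 = 1890.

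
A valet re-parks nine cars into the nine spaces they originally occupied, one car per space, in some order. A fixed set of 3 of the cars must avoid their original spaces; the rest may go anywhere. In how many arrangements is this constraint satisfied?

Inclusion-exclusion on the 3 forbidden self-matches:
Σ_{j=0}^{3} (-1)^j C(3,j)(9-j)!
= C(3,0)·9! - C(3,1)·8! + C(3,2)·7! - C(3,3)·6!
= 362880 - 120960 + 15120 - 720
= 256320

256320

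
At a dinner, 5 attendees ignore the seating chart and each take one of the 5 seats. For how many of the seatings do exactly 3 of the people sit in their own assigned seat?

10

Pick the 3 fixed positions: C(5,3) = 10 ways.
The other 2 form a derangement: !2 = 1.
Total: 10 × 1 = 10.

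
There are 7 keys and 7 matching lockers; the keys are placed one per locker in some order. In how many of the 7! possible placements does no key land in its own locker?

By inclusion-exclusion, !7 = Σ (-1)^k · 7!/k! for k=0..7
= 7! - 7!/1! + 7!/2! - 7!/3! + 7!/4! - 7!/5! + 7!/6! - 7!/7!
= 5040 - 5040 + 2520 - 840 + 210 - 42 + 7 - 1
= 1854

1854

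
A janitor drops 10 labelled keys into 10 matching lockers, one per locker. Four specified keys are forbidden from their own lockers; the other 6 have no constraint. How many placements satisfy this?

Inclusion-exclusion on the 4 forbidden self-matches:
Σ_{j=0}^{4} (-1)^j C(4,j)(10-j)!
= C(4,0)·10! - C(4,1)·9! + C(4,2)·8! - C(4,3)·7! + C(4,4)·6!
= 3628800 - 1451520 + 241920 - 20160 + 720
= 2399760

2399760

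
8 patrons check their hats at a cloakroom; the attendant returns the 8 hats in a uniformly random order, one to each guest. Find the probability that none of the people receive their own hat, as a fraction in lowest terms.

2119/5760

Favorable outcomes: !8 = 14833.
Total outcomes: 8! = 40320.
Probability = 14833/40320 = 2119/5760.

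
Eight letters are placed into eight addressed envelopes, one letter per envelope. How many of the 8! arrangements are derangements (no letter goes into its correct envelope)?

Recurrence: !8 = 7·(!7 + !6).
!8 = 7·(1854 + 265) = 7·2119 = 14833

14833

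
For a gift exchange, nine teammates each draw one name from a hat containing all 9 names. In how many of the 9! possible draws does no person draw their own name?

133496

The number of derangements of 9 is !9 = Σ_{k=0}^{9} (-1)^k·9!/k!
= 9! - 9!/1! + 9!/2! - 9!/3! + 9!/4! - 9!/5! + 9!/6! - 9!/7! + 9!/8! - 9!/9!
= 362880 - 362880 + 181440 - 60480 + 15120 - 3024 + 504 - 72 + 9 - 1
= 133496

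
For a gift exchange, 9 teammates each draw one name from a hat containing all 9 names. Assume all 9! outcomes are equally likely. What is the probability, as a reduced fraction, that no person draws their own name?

16687/45360

Favorable outcomes: !9 = 133496.
Total outcomes: 9! = 362880.
Probability = 133496/362880 = 16687/45360.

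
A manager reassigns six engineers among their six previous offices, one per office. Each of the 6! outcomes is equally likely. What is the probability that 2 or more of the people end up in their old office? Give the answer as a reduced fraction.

191/720

Favorable outcomes: Σ_{i≥2} C(6,i)·!(6-i) = 15·9 + 20·2 + 15·1 + 6·0 + 1·1 = 191.
Total outcomes: 6! = 720.
Probability = 191/720 = 191/720.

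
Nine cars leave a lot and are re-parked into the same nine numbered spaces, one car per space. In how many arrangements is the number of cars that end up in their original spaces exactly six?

168

Pick the 6 fixed positions: C(9,6) = 84 ways.
The other 3 form a derangement: !3 = 2.
Total: 84 × 2 = 168.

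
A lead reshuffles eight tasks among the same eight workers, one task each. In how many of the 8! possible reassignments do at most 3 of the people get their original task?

39549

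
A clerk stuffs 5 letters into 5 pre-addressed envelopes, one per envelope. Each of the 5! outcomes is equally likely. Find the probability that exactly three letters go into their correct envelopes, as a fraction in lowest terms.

1/12

Favorable outcomes: C(5,3)·!2 = 10·1 = 10.
Total outcomes: 5! = 120.
Probability = 10/120 = 1/12.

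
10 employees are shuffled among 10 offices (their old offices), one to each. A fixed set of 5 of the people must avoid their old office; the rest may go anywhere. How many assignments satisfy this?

2170680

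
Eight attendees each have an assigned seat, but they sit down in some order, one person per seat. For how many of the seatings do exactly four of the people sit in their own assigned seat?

Pick the 4 fixed positions: C(8,4) = 70 ways.
The remaining 4 must be deranged: !4 = 9.
Total: 70 × 9 = 630.

630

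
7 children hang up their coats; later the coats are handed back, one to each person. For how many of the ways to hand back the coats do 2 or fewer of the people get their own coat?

Sum C(7,i)·!(7-i) for i = 0..2:
  i=0: C(7,0)·!7 = 1·1854 = 1854
  i=1: C(7,1)·!6 = 7·265 = 1855
  i=2: C(7,2)·!5 = 21·44 = 924
Total = 4633.

4633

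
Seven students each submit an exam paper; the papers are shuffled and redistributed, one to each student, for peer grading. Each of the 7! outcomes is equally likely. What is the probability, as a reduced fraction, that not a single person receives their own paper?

Favorable outcomes: !7 = 1854.
Total outcomes: 7! = 5040.
Probability = 1854/5040 = 103/280.

103/280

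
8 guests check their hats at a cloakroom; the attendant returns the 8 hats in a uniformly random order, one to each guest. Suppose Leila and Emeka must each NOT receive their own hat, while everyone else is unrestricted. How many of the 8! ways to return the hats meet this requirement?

Let A_j be the event that the j-th constrained one is fixed. By inclusion-exclusion over the 2 events:
Σ_{j=0}^{2} (-1)^j C(2,j)(8-j)!
= C(2,0)·8! - C(2,1)·7! + C(2,2)·6!
= 40320 - 10080 + 720
= 30960

30960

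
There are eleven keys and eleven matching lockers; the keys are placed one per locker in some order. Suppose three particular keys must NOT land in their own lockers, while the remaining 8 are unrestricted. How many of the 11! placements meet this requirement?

30078720

Let A_j be the event that the j-th constrained one is fixed. By inclusion-exclusion over the 3 events:
Σ_{j=0}^{3} (-1)^j C(3,j)(11-j)!
= C(3,0)·11! - C(3,1)·10! + C(3,2)·9! - C(3,3)·8!
= 39916800 - 10886400 + 1088640 - 40320
= 30078720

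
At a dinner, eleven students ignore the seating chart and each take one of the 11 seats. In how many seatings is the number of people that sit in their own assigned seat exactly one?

14684571

Pick the single fixed position: C(11,1) = 11 ways.
The other 10 form a derangement: !10 = 1334961.
Total: 11 × 1334961 = 14684571.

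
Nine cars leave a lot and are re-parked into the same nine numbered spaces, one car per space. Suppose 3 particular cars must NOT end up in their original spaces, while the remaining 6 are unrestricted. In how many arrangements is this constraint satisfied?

256320

Inclusion-exclusion on the 3 forbidden self-matches:
Σ_{j=0}^{3} (-1)^j C(3,j)(9-j)!
= C(3,0)·9! - C(3,1)·8! + C(3,2)·7! - C(3,3)·6!
= 362880 - 120960 + 15120 - 720
= 256320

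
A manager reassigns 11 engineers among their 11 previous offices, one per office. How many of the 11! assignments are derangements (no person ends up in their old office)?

14684570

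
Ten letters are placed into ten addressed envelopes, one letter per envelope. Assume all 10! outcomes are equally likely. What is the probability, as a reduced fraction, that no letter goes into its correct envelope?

Favorable outcomes: !10 = 1334961.
Total outcomes: 10! = 3628800.
Probability = 1334961/3628800 = 16481/44800.

16481/44800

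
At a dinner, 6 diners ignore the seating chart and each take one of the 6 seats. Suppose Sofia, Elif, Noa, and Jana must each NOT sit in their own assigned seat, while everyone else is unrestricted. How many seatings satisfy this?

362

Inclusion-exclusion on the 4 forbidden self-matches:
Σ_{j=0}^{4} (-1)^j C(4,j)(6-j)!
= C(4,0)·6! - C(4,1)·5! + C(4,2)·4! - C(4,3)·3! + C(4,4)·2!
= 720 - 480 + 144 - 24 + 2
= 362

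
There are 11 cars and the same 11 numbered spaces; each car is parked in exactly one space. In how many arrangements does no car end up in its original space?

14684570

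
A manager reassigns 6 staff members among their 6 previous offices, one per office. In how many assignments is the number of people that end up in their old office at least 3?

56

Sum C(6,i)·!(6-i) for i = 3..6:
  i=3: C(6,3)·!3 = 20·2 = 40
  i=4: C(6,4)·!2 = 15·1 = 15
  i=5: C(6,5)·!1 = 6·0 = 0
  i=6: C(6,6)·!0 = 1·1 = 1
Total = 56.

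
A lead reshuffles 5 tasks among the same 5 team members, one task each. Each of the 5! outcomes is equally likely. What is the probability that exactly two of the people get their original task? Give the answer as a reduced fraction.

Favorable outcomes: C(5,2)·!3 = 10·2 = 20.
Total outcomes: 5! = 120.
Probability = 20/120 = 1/6.

1/6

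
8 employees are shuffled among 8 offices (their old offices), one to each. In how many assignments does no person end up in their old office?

14833

!8 is the nearest integer to 8!/e.
8! = 40320, and 40320/e ≈ 14832.90, so !8 = 14833.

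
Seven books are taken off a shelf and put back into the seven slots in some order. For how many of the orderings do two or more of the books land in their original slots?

1331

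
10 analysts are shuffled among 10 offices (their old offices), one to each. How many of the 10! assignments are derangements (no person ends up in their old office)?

1334961

The subfactorial !10 = [10!/e] (nearest integer).
10! = 3628800, and 3628800/e ≈ 1334960.92, so !10 = 1334961.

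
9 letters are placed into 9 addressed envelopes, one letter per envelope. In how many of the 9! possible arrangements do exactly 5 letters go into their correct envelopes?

1134

Pick the 5 fixed positions: C(9,5) = 126 ways.
The other 4 form a derangement: !4 = 9.
Total: 126 × 9 = 1134.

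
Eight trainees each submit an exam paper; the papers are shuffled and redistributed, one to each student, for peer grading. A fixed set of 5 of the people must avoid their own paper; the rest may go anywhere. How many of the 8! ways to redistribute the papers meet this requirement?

21234

Let A_j be the event that the j-th constrained one is fixed. By inclusion-exclusion over the 5 events:
Σ_{j=0}^{5} (-1)^j C(5,j)(8-j)!
= C(5,0)·8! - C(5,1)·7! + C(5,2)·6! - C(5,3)·5! + C(5,4)·4! - C(5,5)·3!
= 40320 - 25200 + 7200 - 1200 + 120 - 6
= 21234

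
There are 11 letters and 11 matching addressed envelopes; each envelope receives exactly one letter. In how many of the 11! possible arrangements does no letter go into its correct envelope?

!11 = 11! · Σ_{k=0}^{11} (-1)^k/k!
= 11! - 11!/1! + 11!/2! - 11!/3! + 11!/4! - 11!/5! + 11!/6! - 11!/7! + 11!/8! - 11!/9! + 11!/10! - 11!/11!
= 39916800 - 39916800 + 19958400 - 6652800 + 1663200 - 332640 + 55440 - 7920 + 990 - 110 + 11 - 1
= 14684570

14684570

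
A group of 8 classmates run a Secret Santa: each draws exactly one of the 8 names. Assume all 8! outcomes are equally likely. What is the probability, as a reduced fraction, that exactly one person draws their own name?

103/280

Favorable outcomes: C(8,1)·!7 = 8·1854 = 14832.
Total outcomes: 8! = 40320.
Probability = 14832/40320 = 103/280.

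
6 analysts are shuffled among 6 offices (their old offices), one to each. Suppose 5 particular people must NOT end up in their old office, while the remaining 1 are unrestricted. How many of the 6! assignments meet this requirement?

Let A_j be the event that the j-th constrained one is fixed. By inclusion-exclusion over the 5 events:
Σ_{j=0}^{5} (-1)^j C(5,j)(6-j)!
= C(5,0)·6! - C(5,1)·5! + C(5,2)·4! - C(5,3)·3! + C(5,4)·2! - C(5,5)·1!
= 720 - 600 + 240 - 60 + 10 - 1
= 309

309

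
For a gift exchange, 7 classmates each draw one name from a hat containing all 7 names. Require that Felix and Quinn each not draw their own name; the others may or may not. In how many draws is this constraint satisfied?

3720

Inclusion-exclusion on the 2 forbidden self-matches:
Σ_{j=0}^{2} (-1)^j C(2,j)(7-j)!
= C(2,0)·7! - C(2,1)·6! + C(2,2)·5!
= 5040 - 1440 + 120
= 3720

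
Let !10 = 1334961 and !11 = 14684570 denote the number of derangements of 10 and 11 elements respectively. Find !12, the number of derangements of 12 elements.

176214841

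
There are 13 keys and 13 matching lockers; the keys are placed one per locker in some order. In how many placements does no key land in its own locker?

By inclusion-exclusion, !13 = Σ (-1)^k · 13!/k! for k=0..13
= 13! - 13!/1! + 13!/2! - 13!/3! + 13!/4! - 13!/5! + 13!/6! - 13!/7! + 13!/8! - 13!/9! + 13!/10! - 13!/11! + 13!/12! - 13!/13!
= 6227020800 - 6227020800 + 3113510400 - 1037836800 + 259459200 - 51891840 + 8648640 - 1235520 + 154440 - 17160 + 1716 - 156 + 13 - 1
= 2290792932

2290792932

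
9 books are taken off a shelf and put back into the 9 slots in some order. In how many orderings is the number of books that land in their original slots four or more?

# with exactly i fixed is C(9,i)·!(9-i); sum over i=4..9:
  i=4: C(9,4)·!5 = 126·44 = 5544
  i=5: C(9,5)·!4 = 126·9 = 1134
  i=6: C(9,6)·!3 = 84·2 = 168
  i=7: C(9,7)·!2 = 36·1 = 36
  i=8: C(9,8)·!1 = 9·0 = 0
  i=9: C(9,9)·!0 = 1·1 = 1
Total = 6883.

6883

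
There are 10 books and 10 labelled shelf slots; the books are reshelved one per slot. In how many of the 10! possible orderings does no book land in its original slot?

1334961

!10 is the nearest integer to 10!/e.
10! = 3628800, and 3628800/e ≈ 1334960.92, so !10 = 1334961.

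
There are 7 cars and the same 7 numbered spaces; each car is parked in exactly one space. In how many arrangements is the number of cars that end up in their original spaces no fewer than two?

Sum C(7,i)·!(7-i) for i = 2..7:
  i=2: C(7,2)·!5 = 21·44 = 924
  i=3: C(7,3)·!4 = 35·9 = 315
  i=4: C(7,4)·!3 = 35·2 = 70
  i=5: C(7,5)·!2 = 21·1 = 21
  i=6: C(7,6)·!1 = 7·0 = 0
  i=7: C(7,7)·!0 = 1·1 = 1
Total = 1331.

1331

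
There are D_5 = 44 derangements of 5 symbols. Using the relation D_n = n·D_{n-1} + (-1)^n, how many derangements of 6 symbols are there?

D_6 = 6·44 + 1 = 265.

265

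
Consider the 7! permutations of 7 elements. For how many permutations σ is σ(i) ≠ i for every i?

1854

Use !n = (n-1)(!(n-1) + !(n-2)).
!7 = 6·(265 + 44) = 6·309 = 1854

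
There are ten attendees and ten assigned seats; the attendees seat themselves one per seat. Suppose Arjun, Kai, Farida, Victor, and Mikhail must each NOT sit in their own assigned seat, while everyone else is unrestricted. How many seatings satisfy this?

2170680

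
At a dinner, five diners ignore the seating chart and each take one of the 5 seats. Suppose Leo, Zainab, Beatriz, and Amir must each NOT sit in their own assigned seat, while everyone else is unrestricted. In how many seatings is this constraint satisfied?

53

Inclusion-exclusion on the 4 forbidden self-matches:
Σ_{j=0}^{4} (-1)^j C(4,j)(5-j)!
= C(4,0)·5! - C(4,1)·4! + C(4,2)·3! - C(4,3)·2! + C(4,4)·1!
= 120 - 96 + 36 - 8 + 1
= 53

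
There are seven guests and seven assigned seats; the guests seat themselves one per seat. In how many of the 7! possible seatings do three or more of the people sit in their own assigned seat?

407

Sum C(7,i)·!(7-i) for i = 3..7:
  i=3: C(7,3)·!4 = 35·9 = 315
  i=4: C(7,4)·!3 = 35·2 = 70
  i=5: C(7,5)·!2 = 21·1 = 21
  i=6: C(7,6)·!1 = 7·0 = 0
  i=7: C(7,7)·!0 = 1·1 = 1
Total = 407.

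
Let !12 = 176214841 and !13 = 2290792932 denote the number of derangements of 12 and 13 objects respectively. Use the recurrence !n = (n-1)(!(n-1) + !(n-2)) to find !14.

!14 = (14-1)·(!13 + !12) = 13·(2290792932 + 176214841) = 13·2467007773 = 32071101049.

32071101049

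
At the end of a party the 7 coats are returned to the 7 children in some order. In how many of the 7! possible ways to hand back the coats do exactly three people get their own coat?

315

Pick the 3 fixed positions: C(7,3) = 35 ways.
The other 4 form a derangement: !4 = 9.
Total: 35 × 9 = 315.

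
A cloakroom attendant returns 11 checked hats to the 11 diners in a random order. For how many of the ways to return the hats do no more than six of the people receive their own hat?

39913444

# with exactly i fixed is C(11,i)·!(11-i); sum over i=0..6:
  i=0: C(11,0)·!11 = 1·14684570 = 14684570
  i=1: C(11,1)·!10 = 11·1334961 = 14684571
  i=2: C(11,2)·!9 = 55·133496 = 7342280
  i=3: C(11,3)·!8 = 165·14833 = 2447445
  i=4: C(11,4)·!7 = 330·1854 = 611820
  i=5: C(11,5)·!6 = 462·265 = 122430
  i=6: C(11,6)·!5 = 462·44 = 20328
Total = 39913444.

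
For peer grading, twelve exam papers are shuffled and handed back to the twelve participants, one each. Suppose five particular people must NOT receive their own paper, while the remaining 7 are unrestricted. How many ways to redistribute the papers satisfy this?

Inclusion-exclusion on the 5 forbidden self-matches:
Σ_{j=0}^{5} (-1)^j C(5,j)(12-j)!
= C(5,0)·12! - C(5,1)·11! + C(5,2)·10! - C(5,3)·9! + C(5,4)·8! - C(5,5)·7!
= 479001600 - 199584000 + 36288000 - 3628800 + 201600 - 5040
= 312273360

312273360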